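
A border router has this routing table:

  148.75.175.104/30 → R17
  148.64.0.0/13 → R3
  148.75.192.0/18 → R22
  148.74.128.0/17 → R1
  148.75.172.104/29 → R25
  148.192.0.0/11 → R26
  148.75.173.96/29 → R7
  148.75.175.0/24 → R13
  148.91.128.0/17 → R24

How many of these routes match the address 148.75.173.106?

No listed prefix contains 148.75.173.106.
Total matching entries: 0.

0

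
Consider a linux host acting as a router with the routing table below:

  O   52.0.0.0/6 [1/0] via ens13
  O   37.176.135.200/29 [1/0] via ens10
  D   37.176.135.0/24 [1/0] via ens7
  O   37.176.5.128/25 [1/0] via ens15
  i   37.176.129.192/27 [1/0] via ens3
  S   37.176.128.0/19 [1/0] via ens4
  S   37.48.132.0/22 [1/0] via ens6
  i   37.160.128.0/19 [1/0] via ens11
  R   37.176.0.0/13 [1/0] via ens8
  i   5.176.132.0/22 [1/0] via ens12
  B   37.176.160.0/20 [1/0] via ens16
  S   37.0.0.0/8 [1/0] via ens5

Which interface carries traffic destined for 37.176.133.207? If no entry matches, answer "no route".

Routes whose prefix contains 37.176.133.207:
  37.0.0.0/8 (37.0.0.0 - 37.255.255.255) -> ens5
  37.176.0.0/13 (37.176.0.0 - 37.183.255.255) -> ens8
  37.176.128.0/19 (37.176.128.0 - 37.176.159.255) -> ens4
More-specific entries that do NOT match:
  37.176.135.200/29 (37.176.135.200 - 37.176.135.207) does not contain 37.176.133.207
  37.176.129.192/27 (37.176.129.192 - 37.176.129.223) does not contain 37.176.133.207
  37.176.5.128/25 (37.176.5.128 - 37.176.5.255) does not contain 37.176.133.207
  37.176.135.0/24 (37.176.135.0 - 37.176.135.255) does not contain 37.176.133.207
  37.48.132.0/22 (37.48.132.0 - 37.48.135.255) does not contain 37.176.133.207
  5.176.132.0/22 (5.176.132.0 - 5.176.135.255) does not contain 37.176.133.207
  37.176.160.0/20 (37.176.160.0 - 37.176.175.255) does not contain 37.176.133.207
Longest matching prefix is /19 -> interface ens4.

ens4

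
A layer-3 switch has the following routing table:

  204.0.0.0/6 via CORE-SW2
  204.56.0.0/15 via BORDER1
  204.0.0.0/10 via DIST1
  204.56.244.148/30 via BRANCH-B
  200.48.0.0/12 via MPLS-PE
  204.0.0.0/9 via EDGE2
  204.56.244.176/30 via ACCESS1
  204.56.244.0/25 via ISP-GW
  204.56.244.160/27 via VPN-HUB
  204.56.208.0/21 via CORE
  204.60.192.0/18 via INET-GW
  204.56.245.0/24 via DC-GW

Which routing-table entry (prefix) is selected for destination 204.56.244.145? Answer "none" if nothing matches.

Entries matching 204.56.244.145:
  204.0.0.0/6 (204.0.0.0 - 207.255.255.255)
  204.0.0.0/9 (204.0.0.0 - 204.127.255.255)
  204.0.0.0/10 (204.0.0.0 - 204.63.255.255)
  204.56.0.0/15 (204.56.0.0 - 204.57.255.255)
Most specific is 204.56.0.0/15.

204.56.0.0/15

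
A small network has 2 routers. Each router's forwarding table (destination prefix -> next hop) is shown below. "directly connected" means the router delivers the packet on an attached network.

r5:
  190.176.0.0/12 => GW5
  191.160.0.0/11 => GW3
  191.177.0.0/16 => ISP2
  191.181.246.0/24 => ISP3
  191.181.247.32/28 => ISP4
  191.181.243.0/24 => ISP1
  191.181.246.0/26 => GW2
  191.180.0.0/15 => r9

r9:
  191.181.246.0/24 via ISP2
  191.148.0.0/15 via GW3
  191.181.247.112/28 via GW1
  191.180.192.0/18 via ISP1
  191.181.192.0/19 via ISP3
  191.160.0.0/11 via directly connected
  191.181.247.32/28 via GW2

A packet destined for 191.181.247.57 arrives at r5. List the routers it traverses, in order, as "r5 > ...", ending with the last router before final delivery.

At r5: longest match for 191.181.247.57 is 191.180.0.0/15 -> r9
At r9: longest match for 191.181.247.57 is 191.160.0.0/11 -> directly connected

r5 > r9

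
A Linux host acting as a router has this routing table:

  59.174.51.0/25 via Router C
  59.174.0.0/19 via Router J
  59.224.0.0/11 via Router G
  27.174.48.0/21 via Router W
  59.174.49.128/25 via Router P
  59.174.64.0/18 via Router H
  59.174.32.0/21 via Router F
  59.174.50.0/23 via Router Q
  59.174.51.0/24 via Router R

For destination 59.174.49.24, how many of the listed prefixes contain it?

0

No listed prefix contains 59.174.49.24.
Total matching entries: 0.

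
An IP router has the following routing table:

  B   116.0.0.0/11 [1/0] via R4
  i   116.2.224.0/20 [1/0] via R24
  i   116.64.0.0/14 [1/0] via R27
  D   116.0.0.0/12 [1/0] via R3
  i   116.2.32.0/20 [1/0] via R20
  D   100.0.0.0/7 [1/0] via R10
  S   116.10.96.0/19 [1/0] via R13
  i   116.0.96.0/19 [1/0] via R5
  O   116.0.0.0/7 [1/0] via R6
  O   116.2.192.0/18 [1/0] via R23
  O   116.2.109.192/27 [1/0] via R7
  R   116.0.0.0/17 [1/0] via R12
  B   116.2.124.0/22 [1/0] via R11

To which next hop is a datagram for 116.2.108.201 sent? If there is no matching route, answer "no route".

R3

Routes whose prefix contains 116.2.108.201:
  116.0.0.0/7 (116.0.0.0 - 117.255.255.255) -> R6
  116.0.0.0/11 (116.0.0.0 - 116.31.255.255) -> R4
  116.0.0.0/12 (116.0.0.0 - 116.15.255.255) -> R3
More-specific entries that do NOT match:
  116.2.109.192/27 (116.2.109.192 - 116.2.109.223) does not contain 116.2.108.201
  116.2.124.0/22 (116.2.124.0 - 116.2.127.255) does not contain 116.2.108.201
  116.2.224.0/20 (116.2.224.0 - 116.2.239.255) does not contain 116.2.108.201
  116.2.32.0/20 (116.2.32.0 - 116.2.47.255) does not contain 116.2.108.201
  116.10.96.0/19 (116.10.96.0 - 116.10.127.255) does not contain 116.2.108.201
  116.0.96.0/19 (116.0.96.0 - 116.0.127.255) does not contain 116.2.108.201
  116.2.192.0/18 (116.2.192.0 - 116.2.255.255) does not contain 116.2.108.201
  116.0.0.0/17 (116.0.0.0 - 116.0.127.255) does not contain 116.2.108.201
  116.64.0.0/14 (116.64.0.0 - 116.67.255.255) does not contain 116.2.108.201
Longest matching prefix is /12 -> next hop R3.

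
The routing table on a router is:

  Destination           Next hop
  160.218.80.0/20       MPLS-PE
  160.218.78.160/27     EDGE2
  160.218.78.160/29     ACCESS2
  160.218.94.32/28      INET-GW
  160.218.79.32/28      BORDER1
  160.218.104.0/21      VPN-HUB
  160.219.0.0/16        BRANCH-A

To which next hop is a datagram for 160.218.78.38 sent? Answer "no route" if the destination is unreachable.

no route

No entry's prefix contains 160.218.78.38; there is no default route.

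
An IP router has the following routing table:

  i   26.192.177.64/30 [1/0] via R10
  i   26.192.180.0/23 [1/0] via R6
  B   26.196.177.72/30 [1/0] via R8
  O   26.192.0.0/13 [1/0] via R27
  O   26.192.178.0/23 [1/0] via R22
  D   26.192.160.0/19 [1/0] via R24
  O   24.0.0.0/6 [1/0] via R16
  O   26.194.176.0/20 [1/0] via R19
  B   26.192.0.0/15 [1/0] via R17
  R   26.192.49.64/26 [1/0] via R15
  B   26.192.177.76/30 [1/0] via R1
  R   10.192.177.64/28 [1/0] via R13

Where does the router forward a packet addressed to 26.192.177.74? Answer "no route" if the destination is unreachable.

Routes whose prefix contains 26.192.177.74:
  24.0.0.0/6 (24.0.0.0 - 27.255.255.255) -> R16
  26.192.0.0/13 (26.192.0.0 - 26.199.255.255) -> R27
  26.192.0.0/15 (26.192.0.0 - 26.193.255.255) -> R17
  26.192.160.0/19 (26.192.160.0 - 26.192.191.255) -> R24
More-specific entries that do NOT match:
  26.192.177.64/30 (26.192.177.64 - 26.192.177.67) does not contain 26.192.177.74
  26.196.177.72/30 (26.196.177.72 - 26.196.177.75) does not contain 26.192.177.74
  26.192.177.76/30 (26.192.177.76 - 26.192.177.79) does not contain 26.192.177.74
  10.192.177.64/28 (10.192.177.64 - 10.192.177.79) does not contain 26.192.177.74
  26.192.49.64/26 (26.192.49.64 - 26.192.49.127) does not contain 26.192.177.74
  26.192.180.0/23 (26.192.180.0 - 26.192.181.255) does not contain 26.192.177.74
  26.192.178.0/23 (26.192.178.0 - 26.192.179.255) does not contain 26.192.177.74
  26.194.176.0/20 (26.194.176.0 - 26.194.191.255) does not contain 26.192.177.74
Longest matching prefix is /19 -> next hop R24.

R24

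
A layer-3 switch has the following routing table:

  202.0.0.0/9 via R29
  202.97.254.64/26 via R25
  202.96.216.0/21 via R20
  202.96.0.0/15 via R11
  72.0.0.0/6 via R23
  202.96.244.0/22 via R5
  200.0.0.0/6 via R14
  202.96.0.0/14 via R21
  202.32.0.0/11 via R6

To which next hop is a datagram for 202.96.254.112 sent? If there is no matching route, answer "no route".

Routes whose prefix contains 202.96.254.112:
  200.0.0.0/6 (200.0.0.0 - 203.255.255.255) -> R14
  202.0.0.0/9 (202.0.0.0 - 202.127.255.255) -> R29
  202.96.0.0/14 (202.96.0.0 - 202.99.255.255) -> R21
  202.96.0.0/15 (202.96.0.0 - 202.97.255.255) -> R11
More-specific entries that do NOT match:
  202.97.254.64/26 (202.97.254.64 - 202.97.254.127) does not contain 202.96.254.112
  202.96.244.0/22 (202.96.244.0 - 202.96.247.255) does not contain 202.96.254.112
  202.96.216.0/21 (202.96.216.0 - 202.96.223.255) does not contain 202.96.254.112
Longest matching prefix is /15 -> next hop R11.

R11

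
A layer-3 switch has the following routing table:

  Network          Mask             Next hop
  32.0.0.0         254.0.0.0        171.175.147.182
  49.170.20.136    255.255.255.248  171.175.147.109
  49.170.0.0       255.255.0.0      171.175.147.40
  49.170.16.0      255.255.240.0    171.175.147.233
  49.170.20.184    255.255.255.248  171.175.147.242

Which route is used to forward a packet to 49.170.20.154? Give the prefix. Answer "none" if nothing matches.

Entries matching 49.170.20.154:
  49.170.0.0/16 (49.170.0.0 - 49.170.255.255)
  49.170.16.0/20 (49.170.16.0 - 49.170.31.255)
Most specific is 49.170.16.0/20.

49.170.16.0/20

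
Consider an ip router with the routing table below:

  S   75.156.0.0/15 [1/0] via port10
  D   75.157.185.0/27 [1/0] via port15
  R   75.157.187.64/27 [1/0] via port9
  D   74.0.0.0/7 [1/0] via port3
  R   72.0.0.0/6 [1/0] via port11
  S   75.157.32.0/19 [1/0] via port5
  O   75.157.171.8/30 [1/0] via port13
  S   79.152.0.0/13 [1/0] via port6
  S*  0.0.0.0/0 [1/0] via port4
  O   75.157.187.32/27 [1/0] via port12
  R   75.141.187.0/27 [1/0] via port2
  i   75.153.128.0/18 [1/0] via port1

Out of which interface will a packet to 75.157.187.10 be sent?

port10

Routes whose prefix contains 75.157.187.10:
  0.0.0.0/0 (default, matches everything) -> port4
  72.0.0.0/6 (72.0.0.0 - 75.255.255.255) -> port11
  74.0.0.0/7 (74.0.0.0 - 75.255.255.255) -> port3
  75.156.0.0/15 (75.156.0.0 - 75.157.255.255) -> port10
More-specific entries that do NOT match:
  75.157.171.8/30 (75.157.171.8 - 75.157.171.11) does not contain 75.157.187.10
  75.157.185.0/27 (75.157.185.0 - 75.157.185.31) does not contain 75.157.187.10
  75.157.187.64/27 (75.157.187.64 - 75.157.187.95) does not contain 75.157.187.10
  75.157.187.32/27 (75.157.187.32 - 75.157.187.63) does not contain 75.157.187.10
  75.141.187.0/27 (75.141.187.0 - 75.141.187.31) does not contain 75.157.187.10
  75.157.32.0/19 (75.157.32.0 - 75.157.63.255) does not contain 75.157.187.10
  75.153.128.0/18 (75.153.128.0 - 75.153.191.255) does not contain 75.157.187.10
Longest matching prefix is /15 -> interface port10.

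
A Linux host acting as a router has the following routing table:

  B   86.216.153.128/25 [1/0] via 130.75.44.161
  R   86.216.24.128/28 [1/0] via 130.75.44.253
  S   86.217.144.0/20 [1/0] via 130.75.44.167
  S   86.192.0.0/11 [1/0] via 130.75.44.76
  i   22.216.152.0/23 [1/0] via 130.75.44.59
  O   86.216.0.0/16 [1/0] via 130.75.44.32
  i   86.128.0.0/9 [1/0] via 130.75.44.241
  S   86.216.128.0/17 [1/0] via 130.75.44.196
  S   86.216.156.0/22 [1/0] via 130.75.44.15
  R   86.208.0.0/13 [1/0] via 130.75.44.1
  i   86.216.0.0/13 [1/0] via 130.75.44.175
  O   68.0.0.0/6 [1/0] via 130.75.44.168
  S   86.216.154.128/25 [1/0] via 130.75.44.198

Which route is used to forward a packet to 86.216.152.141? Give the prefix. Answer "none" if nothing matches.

Entries matching 86.216.152.141:
  86.128.0.0/9 (86.128.0.0 - 86.255.255.255)
  86.192.0.0/11 (86.192.0.0 - 86.223.255.255)
  86.216.0.0/13 (86.216.0.0 - 86.223.255.255)
  86.216.0.0/16 (86.216.0.0 - 86.216.255.255)
  86.216.128.0/17 (86.216.128.0 - 86.216.255.255)
Most specific is 86.216.128.0/17.

86.216.128.0/17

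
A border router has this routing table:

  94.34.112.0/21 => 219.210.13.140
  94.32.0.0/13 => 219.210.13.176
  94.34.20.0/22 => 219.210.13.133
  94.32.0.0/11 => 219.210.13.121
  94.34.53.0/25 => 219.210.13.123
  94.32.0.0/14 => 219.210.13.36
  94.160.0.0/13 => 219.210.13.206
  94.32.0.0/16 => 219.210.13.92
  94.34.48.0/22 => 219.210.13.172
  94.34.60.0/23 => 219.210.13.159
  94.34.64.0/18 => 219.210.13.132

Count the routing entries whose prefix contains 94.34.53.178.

Prefixes containing 94.34.53.178:
  94.32.0.0/11 (94.32.0.0 - 94.63.255.255)
  94.32.0.0/13 (94.32.0.0 - 94.39.255.255)
  94.32.0.0/14 (94.32.0.0 - 94.35.255.255)
Total matching entries: 3.

3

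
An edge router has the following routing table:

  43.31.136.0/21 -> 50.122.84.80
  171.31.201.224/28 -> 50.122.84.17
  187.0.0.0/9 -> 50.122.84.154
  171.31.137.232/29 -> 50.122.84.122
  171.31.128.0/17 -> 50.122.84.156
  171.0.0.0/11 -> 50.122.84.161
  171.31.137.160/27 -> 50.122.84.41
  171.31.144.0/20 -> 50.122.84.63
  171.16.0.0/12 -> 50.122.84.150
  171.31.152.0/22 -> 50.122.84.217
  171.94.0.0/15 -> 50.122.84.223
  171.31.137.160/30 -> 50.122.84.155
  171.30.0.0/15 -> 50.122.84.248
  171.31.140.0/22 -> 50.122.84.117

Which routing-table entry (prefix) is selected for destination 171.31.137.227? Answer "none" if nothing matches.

Entries matching 171.31.137.227:
  171.0.0.0/11 (171.0.0.0 - 171.31.255.255)
  171.16.0.0/12 (171.16.0.0 - 171.31.255.255)
  171.30.0.0/15 (171.30.0.0 - 171.31.255.255)
  171.31.128.0/17 (171.31.128.0 - 171.31.255.255)
Most specific is 171.31.128.0/17.

171.31.128.0/17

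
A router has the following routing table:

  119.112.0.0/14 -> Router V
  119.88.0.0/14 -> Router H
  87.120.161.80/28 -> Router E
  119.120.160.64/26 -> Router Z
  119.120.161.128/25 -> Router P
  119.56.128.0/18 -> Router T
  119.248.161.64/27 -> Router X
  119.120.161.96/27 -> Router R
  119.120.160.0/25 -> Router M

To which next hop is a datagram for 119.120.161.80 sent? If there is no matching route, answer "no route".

no route

No entry's prefix contains 119.120.161.80; there is no default route.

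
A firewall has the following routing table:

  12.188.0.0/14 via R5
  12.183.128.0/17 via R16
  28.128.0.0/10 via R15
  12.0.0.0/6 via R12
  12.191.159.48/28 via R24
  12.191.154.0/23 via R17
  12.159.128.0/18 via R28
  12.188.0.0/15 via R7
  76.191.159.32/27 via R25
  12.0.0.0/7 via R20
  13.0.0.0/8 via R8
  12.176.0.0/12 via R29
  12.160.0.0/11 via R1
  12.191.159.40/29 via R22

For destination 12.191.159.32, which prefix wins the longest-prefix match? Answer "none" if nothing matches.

12.188.0.0/14

Entries matching 12.191.159.32:
  12.0.0.0/6 (12.0.0.0 - 15.255.255.255)
  12.0.0.0/7 (12.0.0.0 - 13.255.255.255)
  12.160.0.0/11 (12.160.0.0 - 12.191.255.255)
  12.176.0.0/12 (12.176.0.0 - 12.191.255.255)
  12.188.0.0/14 (12.188.0.0 - 12.191.255.255)
Most specific is 12.188.0.0/14.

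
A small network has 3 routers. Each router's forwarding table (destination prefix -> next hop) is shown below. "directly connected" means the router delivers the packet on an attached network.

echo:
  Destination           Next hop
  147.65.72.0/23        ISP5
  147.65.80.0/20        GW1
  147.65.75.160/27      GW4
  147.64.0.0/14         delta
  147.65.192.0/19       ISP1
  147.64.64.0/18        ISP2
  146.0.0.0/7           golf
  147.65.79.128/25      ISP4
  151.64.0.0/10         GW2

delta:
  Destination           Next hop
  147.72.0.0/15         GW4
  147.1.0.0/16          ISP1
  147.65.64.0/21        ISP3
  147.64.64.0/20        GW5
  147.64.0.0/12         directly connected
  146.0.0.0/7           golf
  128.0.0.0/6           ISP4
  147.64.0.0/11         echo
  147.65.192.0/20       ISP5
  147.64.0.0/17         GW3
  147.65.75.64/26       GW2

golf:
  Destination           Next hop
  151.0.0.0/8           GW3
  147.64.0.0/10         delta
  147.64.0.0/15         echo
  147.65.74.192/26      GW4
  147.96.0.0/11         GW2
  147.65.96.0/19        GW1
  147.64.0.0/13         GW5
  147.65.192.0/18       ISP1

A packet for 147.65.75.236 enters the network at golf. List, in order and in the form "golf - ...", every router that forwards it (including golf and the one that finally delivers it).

golf - echo - delta

At golf: longest match for 147.65.75.236 is 147.64.0.0/15 -> echo
At echo: longest match for 147.65.75.236 is 147.64.0.0/14 -> delta
At delta: longest match for 147.65.75.236 is 147.64.0.0/12 -> directly connected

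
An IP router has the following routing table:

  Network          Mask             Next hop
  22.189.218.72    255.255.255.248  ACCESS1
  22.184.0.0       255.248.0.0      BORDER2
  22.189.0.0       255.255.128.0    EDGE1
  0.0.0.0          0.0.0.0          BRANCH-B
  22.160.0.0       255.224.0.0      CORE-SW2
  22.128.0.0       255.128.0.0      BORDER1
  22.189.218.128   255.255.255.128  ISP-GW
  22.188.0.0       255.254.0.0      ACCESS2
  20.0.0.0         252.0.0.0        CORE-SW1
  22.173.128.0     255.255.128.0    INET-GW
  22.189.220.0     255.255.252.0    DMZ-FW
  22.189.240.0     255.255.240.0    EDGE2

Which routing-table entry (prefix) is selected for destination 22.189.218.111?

Entries matching 22.189.218.111:
  0.0.0.0/0 (default, matches everything)
  20.0.0.0/6 (20.0.0.0 - 23.255.255.255)
  22.128.0.0/9 (22.128.0.0 - 22.255.255.255)
  22.160.0.0/11 (22.160.0.0 - 22.191.255.255)
  22.184.0.0/13 (22.184.0.0 - 22.191.255.255)
  22.188.0.0/15 (22.188.0.0 - 22.189.255.255)
Most specific is 22.188.0.0/15.

22.188.0.0/15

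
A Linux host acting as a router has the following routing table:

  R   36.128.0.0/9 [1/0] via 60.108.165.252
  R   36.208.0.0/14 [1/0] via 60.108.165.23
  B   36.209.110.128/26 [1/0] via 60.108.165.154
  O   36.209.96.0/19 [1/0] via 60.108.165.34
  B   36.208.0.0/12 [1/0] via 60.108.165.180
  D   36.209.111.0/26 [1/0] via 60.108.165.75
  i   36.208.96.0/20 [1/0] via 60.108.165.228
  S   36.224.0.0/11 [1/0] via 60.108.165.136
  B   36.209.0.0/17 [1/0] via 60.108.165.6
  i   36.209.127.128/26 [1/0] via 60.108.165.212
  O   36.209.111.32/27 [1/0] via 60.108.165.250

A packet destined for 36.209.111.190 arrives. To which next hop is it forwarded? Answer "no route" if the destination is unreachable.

Routes whose prefix contains 36.209.111.190:
  36.128.0.0/9 (36.128.0.0 - 36.255.255.255) -> 60.108.165.252
  36.208.0.0/12 (36.208.0.0 - 36.223.255.255) -> 60.108.165.180
  36.208.0.0/14 (36.208.0.0 - 36.211.255.255) -> 60.108.165.23
  36.209.0.0/17 (36.209.0.0 - 36.209.127.255) -> 60.108.165.6
  36.209.96.0/19 (36.209.96.0 - 36.209.127.255) -> 60.108.165.34
More-specific entries that do NOT match:
  36.209.111.32/27 (36.209.111.32 - 36.209.111.63) does not contain 36.209.111.190
  36.209.110.128/26 (36.209.110.128 - 36.209.110.191) does not contain 36.209.111.190
  36.209.111.0/26 (36.209.111.0 - 36.209.111.63) does not contain 36.209.111.190
  36.209.127.128/26 (36.209.127.128 - 36.209.127.191) does not contain 36.209.111.190
  36.208.96.0/20 (36.208.96.0 - 36.208.111.255) does not contain 36.209.111.190
Longest matching prefix is /19 -> next hop 60.108.165.34.

60.108.165.34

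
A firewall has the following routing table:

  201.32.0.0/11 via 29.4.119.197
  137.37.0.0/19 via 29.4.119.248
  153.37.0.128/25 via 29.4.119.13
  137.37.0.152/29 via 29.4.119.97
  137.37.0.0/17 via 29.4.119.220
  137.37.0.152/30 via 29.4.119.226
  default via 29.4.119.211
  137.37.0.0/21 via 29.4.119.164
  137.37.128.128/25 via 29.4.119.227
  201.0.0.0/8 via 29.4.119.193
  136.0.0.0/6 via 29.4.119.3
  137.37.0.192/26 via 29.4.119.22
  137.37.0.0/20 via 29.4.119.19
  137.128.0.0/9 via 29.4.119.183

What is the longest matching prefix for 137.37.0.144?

Entries matching 137.37.0.144:
  0.0.0.0/0 (default, matches everything)
  136.0.0.0/6 (136.0.0.0 - 139.255.255.255)
  137.37.0.0/17 (137.37.0.0 - 137.37.127.255)
  137.37.0.0/19 (137.37.0.0 - 137.37.31.255)
  137.37.0.0/20 (137.37.0.0 - 137.37.15.255)
  137.37.0.0/21 (137.37.0.0 - 137.37.7.255)
Most specific is 137.37.0.0/21.

137.37.0.0/21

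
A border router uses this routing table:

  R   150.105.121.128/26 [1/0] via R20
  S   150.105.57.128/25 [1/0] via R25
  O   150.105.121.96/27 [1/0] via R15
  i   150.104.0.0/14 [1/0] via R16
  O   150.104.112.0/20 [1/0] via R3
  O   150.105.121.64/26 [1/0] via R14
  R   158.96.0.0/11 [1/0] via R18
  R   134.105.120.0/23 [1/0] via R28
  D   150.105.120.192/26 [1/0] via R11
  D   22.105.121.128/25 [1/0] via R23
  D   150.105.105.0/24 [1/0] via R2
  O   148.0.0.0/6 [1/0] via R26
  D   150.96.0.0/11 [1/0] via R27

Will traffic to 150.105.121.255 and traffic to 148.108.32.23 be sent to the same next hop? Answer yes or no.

no

150.105.121.255: longest match 150.104.0.0/14 -> R16
148.108.32.23: longest match 148.0.0.0/6 -> R26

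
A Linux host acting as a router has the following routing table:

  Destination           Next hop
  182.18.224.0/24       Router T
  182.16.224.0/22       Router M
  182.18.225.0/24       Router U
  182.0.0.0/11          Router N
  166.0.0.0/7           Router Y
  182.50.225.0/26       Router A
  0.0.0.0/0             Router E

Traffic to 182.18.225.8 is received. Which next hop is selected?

Router U

Routes whose prefix contains 182.18.225.8:
  0.0.0.0/0 (default, matches everything) -> Router E
  182.0.0.0/11 (182.0.0.0 - 182.31.255.255) -> Router N
  182.18.225.0/24 (182.18.225.0 - 182.18.225.255) -> Router U
More-specific entries that do NOT match:
  182.50.225.0/26 (182.50.225.0 - 182.50.225.63) does not contain 182.18.225.8
Longest matching prefix is /24 -> next hop Router U.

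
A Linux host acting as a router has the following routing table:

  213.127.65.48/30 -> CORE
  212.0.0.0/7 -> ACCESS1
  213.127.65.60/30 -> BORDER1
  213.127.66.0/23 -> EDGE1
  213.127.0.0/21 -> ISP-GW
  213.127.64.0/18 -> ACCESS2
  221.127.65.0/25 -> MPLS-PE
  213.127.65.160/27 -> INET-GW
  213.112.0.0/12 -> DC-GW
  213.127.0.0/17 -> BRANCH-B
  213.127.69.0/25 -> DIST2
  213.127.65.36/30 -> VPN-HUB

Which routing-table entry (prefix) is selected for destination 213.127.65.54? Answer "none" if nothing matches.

Entries matching 213.127.65.54:
  212.0.0.0/7 (212.0.0.0 - 213.255.255.255)
  213.112.0.0/12 (213.112.0.0 - 213.127.255.255)
  213.127.0.0/17 (213.127.0.0 - 213.127.127.255)
  213.127.64.0/18 (213.127.64.0 - 213.127.127.255)
Most specific is 213.127.64.0/18.

213.127.64.0/18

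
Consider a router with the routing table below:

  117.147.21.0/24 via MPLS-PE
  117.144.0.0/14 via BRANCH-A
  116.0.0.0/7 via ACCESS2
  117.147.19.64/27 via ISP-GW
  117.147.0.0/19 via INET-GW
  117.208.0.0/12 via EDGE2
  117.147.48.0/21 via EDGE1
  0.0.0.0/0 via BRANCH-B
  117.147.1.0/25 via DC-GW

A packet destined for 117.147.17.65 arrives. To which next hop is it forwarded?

INET-GW

Routes whose prefix contains 117.147.17.65:
  0.0.0.0/0 (default, matches everything) -> BRANCH-B
  116.0.0.0/7 (116.0.0.0 - 117.255.255.255) -> ACCESS2
  117.144.0.0/14 (117.144.0.0 - 117.147.255.255) -> BRANCH-A
  117.147.0.0/19 (117.147.0.0 - 117.147.31.255) -> INET-GW
More-specific entries that do NOT match:
  117.147.19.64/27 (117.147.19.64 - 117.147.19.95) does not contain 117.147.17.65
  117.147.1.0/25 (117.147.1.0 - 117.147.1.127) does not contain 117.147.17.65
  117.147.21.0/24 (117.147.21.0 - 117.147.21.255) does not contain 117.147.17.65
  117.147.48.0/21 (117.147.48.0 - 117.147.55.255) does not contain 117.147.17.65
Longest matching prefix is /19 -> next hop INET-GW.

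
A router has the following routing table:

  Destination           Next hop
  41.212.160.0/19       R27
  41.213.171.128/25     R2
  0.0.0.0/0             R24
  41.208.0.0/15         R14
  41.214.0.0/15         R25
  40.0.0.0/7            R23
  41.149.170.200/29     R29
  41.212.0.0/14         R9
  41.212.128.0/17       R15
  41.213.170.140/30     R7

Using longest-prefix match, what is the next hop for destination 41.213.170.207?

R9

Routes whose prefix contains 41.213.170.207:
  0.0.0.0/0 (default, matches everything) -> R24
  40.0.0.0/7 (40.0.0.0 - 41.255.255.255) -> R23
  41.212.0.0/14 (41.212.0.0 - 41.215.255.255) -> R9
More-specific entries that do NOT match:
  41.213.170.140/30 (41.213.170.140 - 41.213.170.143) does not contain 41.213.170.207
  41.149.170.200/29 (41.149.170.200 - 41.149.170.207) does not contain 41.213.170.207
  41.213.171.128/25 (41.213.171.128 - 41.213.171.255) does not contain 41.213.170.207
  41.212.160.0/19 (41.212.160.0 - 41.212.191.255) does not contain 41.213.170.207
  41.212.128.0/17 (41.212.128.0 - 41.212.255.255) does not contain 41.213.170.207
  41.208.0.0/15 (41.208.0.0 - 41.209.255.255) does not contain 41.213.170.207
  41.214.0.0/15 (41.214.0.0 - 41.215.255.255) does not contain 41.213.170.207
Longest matching prefix is /14 -> next hop R9.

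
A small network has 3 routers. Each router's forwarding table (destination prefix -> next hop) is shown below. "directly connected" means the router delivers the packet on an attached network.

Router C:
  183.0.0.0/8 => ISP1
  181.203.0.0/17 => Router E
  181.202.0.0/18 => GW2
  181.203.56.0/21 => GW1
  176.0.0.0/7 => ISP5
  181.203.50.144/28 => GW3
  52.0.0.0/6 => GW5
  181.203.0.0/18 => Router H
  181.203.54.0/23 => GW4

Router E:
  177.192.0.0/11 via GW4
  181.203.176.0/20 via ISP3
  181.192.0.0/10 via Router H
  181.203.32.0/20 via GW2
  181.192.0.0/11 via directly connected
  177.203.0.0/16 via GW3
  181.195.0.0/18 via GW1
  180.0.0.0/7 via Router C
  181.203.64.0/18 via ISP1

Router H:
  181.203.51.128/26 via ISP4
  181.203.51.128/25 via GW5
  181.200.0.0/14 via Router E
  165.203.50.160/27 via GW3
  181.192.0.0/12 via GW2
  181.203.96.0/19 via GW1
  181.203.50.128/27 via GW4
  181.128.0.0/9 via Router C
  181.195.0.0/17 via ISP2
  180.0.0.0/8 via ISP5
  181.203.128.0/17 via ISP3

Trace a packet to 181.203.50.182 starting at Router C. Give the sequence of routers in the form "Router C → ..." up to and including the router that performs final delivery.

Router C → Router H → Router E

At Router C: longest match for 181.203.50.182 is 181.203.0.0/18 -> Router H
At Router H: longest match for 181.203.50.182 is 181.200.0.0/14 -> Router E
At Router E: longest match for 181.203.50.182 is 181.192.0.0/11 -> directly connected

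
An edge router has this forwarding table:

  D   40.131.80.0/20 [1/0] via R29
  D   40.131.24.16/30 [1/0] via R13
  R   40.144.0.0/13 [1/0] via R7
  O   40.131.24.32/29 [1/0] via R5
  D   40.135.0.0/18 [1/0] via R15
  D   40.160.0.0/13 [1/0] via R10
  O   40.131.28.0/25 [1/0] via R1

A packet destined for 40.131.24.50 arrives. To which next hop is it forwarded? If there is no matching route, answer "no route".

No entry's prefix contains 40.131.24.50; there is no default route.

no route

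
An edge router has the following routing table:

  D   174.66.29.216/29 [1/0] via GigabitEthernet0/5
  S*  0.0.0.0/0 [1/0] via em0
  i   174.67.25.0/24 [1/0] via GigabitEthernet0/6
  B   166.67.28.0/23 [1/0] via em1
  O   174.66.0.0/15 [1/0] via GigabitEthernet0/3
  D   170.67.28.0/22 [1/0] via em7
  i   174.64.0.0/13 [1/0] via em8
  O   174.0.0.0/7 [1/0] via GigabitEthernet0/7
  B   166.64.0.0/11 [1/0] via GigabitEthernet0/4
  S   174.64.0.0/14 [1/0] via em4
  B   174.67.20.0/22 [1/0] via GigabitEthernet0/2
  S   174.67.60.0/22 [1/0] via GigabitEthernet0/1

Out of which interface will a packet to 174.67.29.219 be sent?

GigabitEthernet0/3

Routes whose prefix contains 174.67.29.219:
  0.0.0.0/0 (default, matches everything) -> em0
  174.0.0.0/7 (174.0.0.0 - 175.255.255.255) -> GigabitEthernet0/7
  174.64.0.0/13 (174.64.0.0 - 174.71.255.255) -> em8
  174.64.0.0/14 (174.64.0.0 - 174.67.255.255) -> em4
  174.66.0.0/15 (174.66.0.0 - 174.67.255.255) -> GigabitEthernet0/3
More-specific entries that do NOT match:
  174.66.29.216/29 (174.66.29.216 - 174.66.29.223) does not contain 174.67.29.219
  174.67.25.0/24 (174.67.25.0 - 174.67.25.255) does not contain 174.67.29.219
  166.67.28.0/23 (166.67.28.0 - 166.67.29.255) does not contain 174.67.29.219
  170.67.28.0/22 (170.67.28.0 - 170.67.31.255) does not contain 174.67.29.219
  174.67.20.0/22 (174.67.20.0 - 174.67.23.255) does not contain 174.67.29.219
  174.67.60.0/22 (174.67.60.0 - 174.67.63.255) does not contain 174.67.29.219
Longest matching prefix is /15 -> interface GigabitEthernet0/3.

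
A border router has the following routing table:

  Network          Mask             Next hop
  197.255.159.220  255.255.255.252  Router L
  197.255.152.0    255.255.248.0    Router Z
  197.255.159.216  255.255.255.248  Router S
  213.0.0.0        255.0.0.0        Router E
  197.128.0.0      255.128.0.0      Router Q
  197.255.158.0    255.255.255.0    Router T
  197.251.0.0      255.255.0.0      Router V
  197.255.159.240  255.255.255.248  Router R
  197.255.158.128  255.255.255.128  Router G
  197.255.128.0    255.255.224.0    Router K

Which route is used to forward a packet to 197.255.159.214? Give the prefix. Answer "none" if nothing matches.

197.255.152.0/21

Entries matching 197.255.159.214:
  197.128.0.0/9 (197.128.0.0 - 197.255.255.255)
  197.255.128.0/19 (197.255.128.0 - 197.255.159.255)
  197.255.152.0/21 (197.255.152.0 - 197.255.159.255)
Most specific is 197.255.152.0/21.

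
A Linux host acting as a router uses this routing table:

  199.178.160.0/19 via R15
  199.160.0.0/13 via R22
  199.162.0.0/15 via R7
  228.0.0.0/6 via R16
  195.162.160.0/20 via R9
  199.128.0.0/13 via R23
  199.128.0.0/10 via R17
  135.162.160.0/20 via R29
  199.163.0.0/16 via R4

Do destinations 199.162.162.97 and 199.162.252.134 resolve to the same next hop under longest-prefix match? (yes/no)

yes

199.162.162.97: longest match 199.162.0.0/15 -> R7
199.162.252.134: longest match 199.162.0.0/15 -> R7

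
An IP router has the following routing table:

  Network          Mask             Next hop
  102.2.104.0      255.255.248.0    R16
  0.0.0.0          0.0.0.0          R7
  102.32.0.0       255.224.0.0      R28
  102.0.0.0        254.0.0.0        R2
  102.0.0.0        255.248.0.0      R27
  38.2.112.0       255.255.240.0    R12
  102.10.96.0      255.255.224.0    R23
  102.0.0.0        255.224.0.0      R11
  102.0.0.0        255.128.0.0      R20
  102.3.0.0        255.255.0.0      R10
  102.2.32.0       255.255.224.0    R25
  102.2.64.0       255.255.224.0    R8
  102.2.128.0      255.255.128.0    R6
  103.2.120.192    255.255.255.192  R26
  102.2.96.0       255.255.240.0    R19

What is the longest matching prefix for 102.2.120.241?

102.0.0.0/13

Entries matching 102.2.120.241:
  0.0.0.0/0 (default, matches everything)
  102.0.0.0/7 (102.0.0.0 - 103.255.255.255)
  102.0.0.0/9 (102.0.0.0 - 102.127.255.255)
  102.0.0.0/11 (102.0.0.0 - 102.31.255.255)
  102.0.0.0/13 (102.0.0.0 - 102.7.255.255)
Most specific is 102.0.0.0/13.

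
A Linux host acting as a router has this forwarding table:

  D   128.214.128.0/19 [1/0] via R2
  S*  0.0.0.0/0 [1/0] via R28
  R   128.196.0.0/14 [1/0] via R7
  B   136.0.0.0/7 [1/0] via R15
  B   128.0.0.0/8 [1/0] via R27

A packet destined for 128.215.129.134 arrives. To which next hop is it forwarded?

R27

Routes whose prefix contains 128.215.129.134:
  0.0.0.0/0 (default, matches everything) -> R28
  128.0.0.0/8 (128.0.0.0 - 128.255.255.255) -> R27
More-specific entries that do NOT match:
  128.214.128.0/19 (128.214.128.0 - 128.214.159.255) does not contain 128.215.129.134
  128.196.0.0/14 (128.196.0.0 - 128.199.255.255) does not contain 128.215.129.134
Longest matching prefix is /8 -> next hop R27.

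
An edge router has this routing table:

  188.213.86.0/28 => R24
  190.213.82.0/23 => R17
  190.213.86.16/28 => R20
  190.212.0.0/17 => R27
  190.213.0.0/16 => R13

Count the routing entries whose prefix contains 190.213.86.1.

Prefixes containing 190.213.86.1:
  190.213.0.0/16 (190.213.0.0 - 190.213.255.255)
Total matching entries: 1.

1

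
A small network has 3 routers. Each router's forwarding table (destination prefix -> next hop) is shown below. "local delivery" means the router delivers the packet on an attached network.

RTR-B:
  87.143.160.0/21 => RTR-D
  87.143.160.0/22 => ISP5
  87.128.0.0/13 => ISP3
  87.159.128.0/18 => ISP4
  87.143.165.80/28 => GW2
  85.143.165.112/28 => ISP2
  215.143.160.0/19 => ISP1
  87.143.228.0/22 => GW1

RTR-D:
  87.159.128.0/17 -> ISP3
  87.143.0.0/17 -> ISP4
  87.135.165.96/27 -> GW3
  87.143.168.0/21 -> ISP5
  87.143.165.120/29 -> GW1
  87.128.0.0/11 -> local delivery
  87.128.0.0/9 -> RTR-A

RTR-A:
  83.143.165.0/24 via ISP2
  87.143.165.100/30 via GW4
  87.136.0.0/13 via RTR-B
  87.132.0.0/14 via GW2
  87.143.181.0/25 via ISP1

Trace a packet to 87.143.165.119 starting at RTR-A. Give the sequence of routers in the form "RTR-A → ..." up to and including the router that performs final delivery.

At RTR-A: longest match for 87.143.165.119 is 87.136.0.0/13 -> RTR-B
At RTR-B: longest match for 87.143.165.119 is 87.143.160.0/21 -> RTR-D
At RTR-D: longest match for 87.143.165.119 is 87.128.0.0/11 -> local delivery

RTR-A → RTR-B → RTR-D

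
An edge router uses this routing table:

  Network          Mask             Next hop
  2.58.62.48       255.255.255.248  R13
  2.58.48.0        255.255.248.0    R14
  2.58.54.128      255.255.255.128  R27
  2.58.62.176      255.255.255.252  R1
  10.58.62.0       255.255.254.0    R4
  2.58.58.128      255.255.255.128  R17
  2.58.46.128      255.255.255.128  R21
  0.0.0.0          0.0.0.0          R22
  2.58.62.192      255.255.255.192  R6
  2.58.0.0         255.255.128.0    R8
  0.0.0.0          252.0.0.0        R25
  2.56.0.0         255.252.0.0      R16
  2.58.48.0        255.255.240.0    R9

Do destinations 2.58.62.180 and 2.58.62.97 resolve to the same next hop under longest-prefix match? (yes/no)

2.58.62.180: longest match 2.58.48.0/20 -> R9
2.58.62.97: longest match 2.58.48.0/20 -> R9

yes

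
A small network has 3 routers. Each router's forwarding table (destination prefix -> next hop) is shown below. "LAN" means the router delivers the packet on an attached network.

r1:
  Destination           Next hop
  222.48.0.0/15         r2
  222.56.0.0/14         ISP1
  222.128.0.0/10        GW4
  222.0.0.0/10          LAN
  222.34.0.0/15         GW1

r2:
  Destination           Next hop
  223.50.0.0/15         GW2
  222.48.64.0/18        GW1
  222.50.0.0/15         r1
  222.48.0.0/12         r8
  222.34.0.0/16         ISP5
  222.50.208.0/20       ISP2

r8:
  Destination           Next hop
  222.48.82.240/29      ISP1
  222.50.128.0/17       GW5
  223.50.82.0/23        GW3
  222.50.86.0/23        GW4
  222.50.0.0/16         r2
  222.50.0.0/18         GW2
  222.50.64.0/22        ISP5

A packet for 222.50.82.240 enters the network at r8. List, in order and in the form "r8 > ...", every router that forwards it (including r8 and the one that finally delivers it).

r8 > r2 > r1

At r8: longest match for 222.50.82.240 is 222.50.0.0/16 -> r2
At r2: longest match for 222.50.82.240 is 222.50.0.0/15 -> r1
At r1: longest match for 222.50.82.240 is 222.0.0.0/10 -> LAN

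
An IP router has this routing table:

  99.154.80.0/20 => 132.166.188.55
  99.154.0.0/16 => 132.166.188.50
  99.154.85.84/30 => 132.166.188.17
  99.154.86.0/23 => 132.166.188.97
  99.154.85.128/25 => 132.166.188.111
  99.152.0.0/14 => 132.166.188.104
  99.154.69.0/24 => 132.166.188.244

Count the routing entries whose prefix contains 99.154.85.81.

3

Prefixes containing 99.154.85.81:
  99.152.0.0/14 (99.152.0.0 - 99.155.255.255)
  99.154.0.0/16 (99.154.0.0 - 99.154.255.255)
  99.154.80.0/20 (99.154.80.0 - 99.154.95.255)
Total matching entries: 3.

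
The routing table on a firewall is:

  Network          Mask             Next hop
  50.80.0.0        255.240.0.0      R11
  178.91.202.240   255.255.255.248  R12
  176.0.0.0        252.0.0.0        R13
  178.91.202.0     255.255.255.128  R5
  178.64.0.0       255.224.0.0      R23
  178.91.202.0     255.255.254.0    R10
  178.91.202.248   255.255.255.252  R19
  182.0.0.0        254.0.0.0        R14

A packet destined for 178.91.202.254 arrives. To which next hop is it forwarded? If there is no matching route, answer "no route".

Routes whose prefix contains 178.91.202.254:
  176.0.0.0/6 (176.0.0.0 - 179.255.255.255) -> R13
  178.64.0.0/11 (178.64.0.0 - 178.95.255.255) -> R23
  178.91.202.0/23 (178.91.202.0 - 178.91.203.255) -> R10
More-specific entries that do NOT match:
  178.91.202.248/30 (178.91.202.248 - 178.91.202.251) does not contain 178.91.202.254
  178.91.202.240/29 (178.91.202.240 - 178.91.202.247) does not contain 178.91.202.254
  178.91.202.0/25 (178.91.202.0 - 178.91.202.127) does not contain 178.91.202.254
Longest matching prefix is /23 -> next hop R10.

R10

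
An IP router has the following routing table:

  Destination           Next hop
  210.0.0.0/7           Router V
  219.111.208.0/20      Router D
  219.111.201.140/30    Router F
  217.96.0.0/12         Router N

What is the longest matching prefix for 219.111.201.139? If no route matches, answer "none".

none

219.111.201.139 is outside every listed prefix and there is no default route.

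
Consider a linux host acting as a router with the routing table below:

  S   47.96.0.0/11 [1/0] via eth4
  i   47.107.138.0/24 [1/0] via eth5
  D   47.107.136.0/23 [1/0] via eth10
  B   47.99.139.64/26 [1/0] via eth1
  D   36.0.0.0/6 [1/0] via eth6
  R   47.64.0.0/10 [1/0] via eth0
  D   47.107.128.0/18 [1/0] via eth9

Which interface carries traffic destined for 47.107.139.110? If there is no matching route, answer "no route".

Routes whose prefix contains 47.107.139.110:
  47.64.0.0/10 (47.64.0.0 - 47.127.255.255) -> eth0
  47.96.0.0/11 (47.96.0.0 - 47.127.255.255) -> eth4
  47.107.128.0/18 (47.107.128.0 - 47.107.191.255) -> eth9
More-specific entries that do NOT match:
  47.99.139.64/26 (47.99.139.64 - 47.99.139.127) does not contain 47.107.139.110
  47.107.138.0/24 (47.107.138.0 - 47.107.138.255) does not contain 47.107.139.110
  47.107.136.0/23 (47.107.136.0 - 47.107.137.255) does not contain 47.107.139.110
Longest matching prefix is /18 -> interface eth9.

eth9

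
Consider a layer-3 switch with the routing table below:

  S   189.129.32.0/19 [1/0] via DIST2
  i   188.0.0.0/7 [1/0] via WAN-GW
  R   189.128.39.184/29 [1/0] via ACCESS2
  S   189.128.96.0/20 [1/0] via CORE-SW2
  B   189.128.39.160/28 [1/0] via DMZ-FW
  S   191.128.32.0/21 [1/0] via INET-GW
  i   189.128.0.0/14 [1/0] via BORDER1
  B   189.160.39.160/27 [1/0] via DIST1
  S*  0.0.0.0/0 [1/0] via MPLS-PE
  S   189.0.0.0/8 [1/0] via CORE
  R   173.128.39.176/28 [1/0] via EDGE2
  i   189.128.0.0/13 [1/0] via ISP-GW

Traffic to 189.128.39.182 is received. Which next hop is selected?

Routes whose prefix contains 189.128.39.182:
  0.0.0.0/0 (default, matches everything) -> MPLS-PE
  188.0.0.0/7 (188.0.0.0 - 189.255.255.255) -> WAN-GW
  189.0.0.0/8 (189.0.0.0 - 189.255.255.255) -> CORE
  189.128.0.0/13 (189.128.0.0 - 189.135.255.255) -> ISP-GW
  189.128.0.0/14 (189.128.0.0 - 189.131.255.255) -> BORDER1
More-specific entries that do NOT match:
  189.128.39.184/29 (189.128.39.184 - 189.128.39.191) does not contain 189.128.39.182
  189.128.39.160/28 (189.128.39.160 - 189.128.39.175) does not contain 189.128.39.182
  173.128.39.176/28 (173.128.39.176 - 173.128.39.191) does not contain 189.128.39.182
  189.160.39.160/27 (189.160.39.160 - 189.160.39.191) does not contain 189.128.39.182
  191.128.32.0/21 (191.128.32.0 - 191.128.39.255) does not contain 189.128.39.182
  189.128.96.0/20 (189.128.96.0 - 189.128.111.255) does not contain 189.128.39.182
  189.129.32.0/19 (189.129.32.0 - 189.129.63.255) does not contain 189.128.39.182
Longest matching prefix is /14 -> next hop BORDER1.

BORDER1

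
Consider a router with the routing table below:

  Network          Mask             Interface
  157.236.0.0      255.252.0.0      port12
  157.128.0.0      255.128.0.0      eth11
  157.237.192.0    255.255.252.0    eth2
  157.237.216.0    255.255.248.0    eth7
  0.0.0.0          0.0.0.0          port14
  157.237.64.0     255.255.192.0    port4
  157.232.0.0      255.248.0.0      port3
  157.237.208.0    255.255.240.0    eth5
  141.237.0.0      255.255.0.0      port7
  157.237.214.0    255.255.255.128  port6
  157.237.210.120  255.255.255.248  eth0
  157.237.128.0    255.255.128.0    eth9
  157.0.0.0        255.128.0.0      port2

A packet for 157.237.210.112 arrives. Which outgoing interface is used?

Routes whose prefix contains 157.237.210.112:
  0.0.0.0/0 (default, matches everything) -> port14
  157.128.0.0/9 (157.128.0.0 - 157.255.255.255) -> eth11
  157.232.0.0/13 (157.232.0.0 - 157.239.255.255) -> port3
  157.236.0.0/14 (157.236.0.0 - 157.239.255.255) -> port12
  157.237.128.0/17 (157.237.128.0 - 157.237.255.255) -> eth9
  157.237.208.0/20 (157.237.208.0 - 157.237.223.255) -> eth5
More-specific entries that do NOT match:
  157.237.210.120/29 (157.237.210.120 - 157.237.210.127) does not contain 157.237.210.112
  157.237.214.0/25 (157.237.214.0 - 157.237.214.127) does not contain 157.237.210.112
  157.237.192.0/22 (157.237.192.0 - 157.237.195.255) does not contain 157.237.210.112
  157.237.216.0/21 (157.237.216.0 - 157.237.223.255) does not contain 157.237.210.112
Longest matching prefix is /20 -> interface eth5.

eth5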